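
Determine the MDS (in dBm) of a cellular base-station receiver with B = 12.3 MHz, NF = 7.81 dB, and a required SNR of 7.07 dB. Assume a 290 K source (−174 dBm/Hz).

−88.2 dBm

Sensitivity = −174 + 10 log₁₀(B) + NF + SNR_min
= −174 + 70.9 + 7.81 + 7.07
= −88.22 dBm → −88.2 dBm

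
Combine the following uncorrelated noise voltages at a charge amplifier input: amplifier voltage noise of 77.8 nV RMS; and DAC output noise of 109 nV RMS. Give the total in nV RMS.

134 nV

Uncorrelated sources add in power (mean-square): V_tot = √(ΣV_i²)
V_tot = √[(7.78×10⁻⁸)² + (1.09×10⁻⁷)²] = 1.34×10⁻⁷ V = 134 nV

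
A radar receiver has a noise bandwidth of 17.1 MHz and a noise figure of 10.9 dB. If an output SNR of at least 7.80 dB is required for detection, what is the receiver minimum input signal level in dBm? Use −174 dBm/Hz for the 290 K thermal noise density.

−83.0 dBm

Sensitivity = −174 + 10 log₁₀(B) + NF + SNR_min
= −174 + 72.33 + 10.9 + 7.80
= −82.97 dBm → −83.0 dBm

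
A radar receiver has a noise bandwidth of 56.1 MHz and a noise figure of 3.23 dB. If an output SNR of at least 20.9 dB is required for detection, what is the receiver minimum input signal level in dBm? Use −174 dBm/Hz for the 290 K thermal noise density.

Sensitivity = −174 + 10 log₁₀(B) + NF + SNR_min
= −174 + 77.49 + 3.23 + 20.9
= −72.38 dBm → −72.4 dBm

−72.4 dBm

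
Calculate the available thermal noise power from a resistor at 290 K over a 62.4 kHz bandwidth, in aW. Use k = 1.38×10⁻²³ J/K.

P_n = kTB = 1.38×10⁻²³ × 290 × 6.24×10⁴ = 2.50×10⁻¹⁶ W = 250 aW

250 aW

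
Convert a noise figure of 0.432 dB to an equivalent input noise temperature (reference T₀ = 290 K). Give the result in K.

F = 10^(0.432/10) = 1.10459
T_e = (F − 1)·T₀ = (1.10459 − 1) × 290 = 30.3 K

30.3 K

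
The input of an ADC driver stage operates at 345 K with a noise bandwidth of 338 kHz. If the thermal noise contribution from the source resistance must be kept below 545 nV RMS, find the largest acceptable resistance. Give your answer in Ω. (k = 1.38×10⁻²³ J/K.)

Johnson–Nyquist: V_n = √(4kTRB) ⇒ R = V_n² / (4kTB)
4kTB = 4 × 1.38×10⁻²³ × 345 × 3.38×10⁵ = 6.44×10⁻¹⁵
R = (5.45×10⁻⁷)² / 6.44×10⁻¹⁵ = 4.61×10¹ Ω = 46.1 Ω

46.1 Ω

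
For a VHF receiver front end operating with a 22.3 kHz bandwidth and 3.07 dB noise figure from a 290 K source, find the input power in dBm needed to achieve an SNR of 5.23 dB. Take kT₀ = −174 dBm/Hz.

−122.2 dBm

Sensitivity = −174 + 10 log₁₀(B) + NF + SNR_min
= −174 + 43.48 + 3.07 + 5.23
= −122.22 dBm → −122.2 dBm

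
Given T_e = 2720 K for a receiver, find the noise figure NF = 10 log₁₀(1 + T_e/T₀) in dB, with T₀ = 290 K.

F = 1 + T_e/T₀ = 1 + 2720/290 = 10.3793
NF = 10 log₁₀(10.3793) = 10.16 dB

10.16 dB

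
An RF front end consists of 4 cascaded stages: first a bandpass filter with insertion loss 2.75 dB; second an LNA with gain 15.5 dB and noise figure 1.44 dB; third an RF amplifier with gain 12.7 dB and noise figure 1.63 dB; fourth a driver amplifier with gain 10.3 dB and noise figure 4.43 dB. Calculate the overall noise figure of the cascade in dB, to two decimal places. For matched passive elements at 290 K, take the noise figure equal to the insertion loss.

4.24 dB

Convert to linear (a loss of L dB is a gain of −L dB): F_i = 10^(NF_i/10), G_i = 10^(G_i,dB/10)
  Stage 1: F_1 = 10^(2.75/10) = 1.884, G_1 = 10^(−2.75/10) = 0.5309
  Stage 2: F_2 = 10^(1.44/10) = 1.393, G_2 = 10^(15.5/10) = 35.48
  Stage 3: F_3 = 10^(1.63/10) = 1.455, G_3 = 10^(12.7/10) = 18.62
  Stage 4: F_4 = 10^(4.43/10) = 2.773, G_4 = 10^(10.3/10) = 10.72
Friis cascade:
  F = 1.884 + (1.393 − 1)/0.5309 + (1.455 − 1)/18.84 + (2.773 − 1)/350.8 = 2.653
NF = 10 log₁₀(2.653) = 4.24 dB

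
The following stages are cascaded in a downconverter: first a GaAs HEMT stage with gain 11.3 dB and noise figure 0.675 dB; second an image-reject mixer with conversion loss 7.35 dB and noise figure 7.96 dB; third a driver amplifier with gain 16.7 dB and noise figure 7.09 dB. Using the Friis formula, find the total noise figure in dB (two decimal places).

5.07 dB

Convert to linear (a loss of L dB is a gain of −L dB): F_i = 10^(NF_i/10), G_i = 10^(G_i,dB/10)
  Stage 1: F_1 = 10^(0.675/10) = 1.168, G_1 = 10^(11.3/10) = 13.49
  Stage 2: F_2 = 10^(7.96/10) = 6.252, G_2 = 10^(−7.35/10) = 0.1841
  Stage 3: F_3 = 10^(7.09/10) = 5.117, G_3 = 10^(16.7/10) = 46.77
Friis cascade:
  F = 1.168 + (6.252 − 1)/13.49 + (5.117 − 1)/2.483 = 3.215
NF = 10 log₁₀(3.215) = 5.07 dB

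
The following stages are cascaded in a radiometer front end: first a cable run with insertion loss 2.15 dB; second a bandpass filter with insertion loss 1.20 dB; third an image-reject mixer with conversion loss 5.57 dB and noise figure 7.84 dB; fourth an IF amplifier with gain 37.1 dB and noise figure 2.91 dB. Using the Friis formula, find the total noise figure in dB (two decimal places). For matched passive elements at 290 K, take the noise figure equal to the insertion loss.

13.14 dB

Convert to linear (a loss of L dB is a gain of −L dB): F_i = 10^(NF_i/10), G_i = 10^(G_i,dB/10)
  Stage 1: F_1 = 10^(2.15/10) = 1.641, G_1 = 10^(−2.15/10) = 0.6095
  Stage 2: F_2 = 10^(1.20/10) = 1.318, G_2 = 10^(−1.20/10) = 0.7586
  Stage 3: F_3 = 10^(7.84/10) = 6.081, G_3 = 10^(−5.57/10) = 0.2773
  Stage 4: F_4 = 10^(2.91/10) = 1.954, G_4 = 10^(37.1/10) = 5129
Friis cascade:
  F = 1.641 + (1.318 − 1)/0.6095 + (6.081 − 1)/0.4624 + (1.954 − 1)/0.1282 = 20.59
NF = 10 log₁₀(20.59) = 13.14 dB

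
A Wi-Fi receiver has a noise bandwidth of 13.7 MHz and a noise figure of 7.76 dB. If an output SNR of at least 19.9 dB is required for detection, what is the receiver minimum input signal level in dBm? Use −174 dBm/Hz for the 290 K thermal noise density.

Sensitivity = −174 + 10 log₁₀(B) + NF + SNR_min
= −174 + 71.37 + 7.76 + 19.9
= −74.97 dBm → −75.0 dBm

−75.0 dBm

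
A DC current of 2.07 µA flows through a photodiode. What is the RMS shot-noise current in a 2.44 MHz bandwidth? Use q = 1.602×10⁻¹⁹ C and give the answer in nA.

I_n = √(2qI·B)
2qI·B = 2 × 1.602×10⁻¹⁹ × 2.07×10⁻⁶ × 2.44×10⁶ = 1.62×10⁻¹⁸ A²
I_n = √(1.62×10⁻¹⁸) = 1.27×10⁻⁹ A = 1.27 nA

1.27 nA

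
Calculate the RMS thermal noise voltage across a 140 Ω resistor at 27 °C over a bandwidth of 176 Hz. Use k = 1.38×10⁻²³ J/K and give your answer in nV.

T = 27 °C + 273.15 = 300.15 K
V_n = √(4kTRB)
4kTRB = 4 × 1.38×10⁻²³ × 300.15 × 1.40×10² × 1.76×10² = 4.08×10⁻¹⁶ V²
V_n = √(4.08×10⁻¹⁶) = 2.02×10⁻⁸ V = 20.2 nV

20.2 nV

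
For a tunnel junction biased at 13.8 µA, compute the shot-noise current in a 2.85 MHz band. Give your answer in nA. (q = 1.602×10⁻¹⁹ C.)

3.55 nA

I_n = √(2qI·B)
2qI·B = 2 × 1.602×10⁻¹⁹ × 1.38×10⁻⁵ × 2.85×10⁶ = 1.26×10⁻¹⁷ A²
I_n = √(1.26×10⁻¹⁷) = 3.55×10⁻⁹ A = 3.55 nA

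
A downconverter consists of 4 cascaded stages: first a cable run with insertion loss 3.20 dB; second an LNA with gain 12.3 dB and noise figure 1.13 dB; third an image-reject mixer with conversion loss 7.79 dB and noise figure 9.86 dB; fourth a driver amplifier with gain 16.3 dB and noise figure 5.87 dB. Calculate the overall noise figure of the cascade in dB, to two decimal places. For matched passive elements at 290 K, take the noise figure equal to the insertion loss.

7.71 dB

Convert to linear (a loss of L dB is a gain of −L dB): F_i = 10^(NF_i/10), G_i = 10^(G_i,dB/10)
  Stage 1: F_1 = 10^(3.20/10) = 2.089, G_1 = 10^(−3.20/10) = 0.4786
  Stage 2: F_2 = 10^(1.13/10) = 1.297, G_2 = 10^(12.3/10) = 16.98
  Stage 3: F_3 = 10^(9.86/10) = 9.683, G_3 = 10^(−7.79/10) = 0.1663
  Stage 4: F_4 = 10^(5.87/10) = 3.864, G_4 = 10^(16.3/10) = 42.66
Friis cascade:
  F = 2.089 + (1.297 − 1)/0.4786 + (9.683 − 1)/8.128 + (3.864 − 1)/1.352 = 5.896
NF = 10 log₁₀(5.896) = 7.71 dB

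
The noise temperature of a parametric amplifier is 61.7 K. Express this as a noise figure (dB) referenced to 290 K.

F = 1 + T_e/T₀ = 1 + 61.7/290 = 1.21276
NF = 10 log₁₀(1.21276) = 0.838 dB

0.838 dB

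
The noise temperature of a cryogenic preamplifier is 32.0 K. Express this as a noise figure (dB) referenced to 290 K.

F = 1 + T_e/T₀ = 1 + 32.0/290 = 1.11034
NF = 10 log₁₀(1.11034) = 0.455 dB

0.455 dB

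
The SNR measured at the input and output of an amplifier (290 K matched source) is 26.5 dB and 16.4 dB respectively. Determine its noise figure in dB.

10.1 dB

NF (dB) = SNR_in(dB) − SNR_out(dB) when the source is at T₀
NF = 26.5 − 16.4 = 10.1 dB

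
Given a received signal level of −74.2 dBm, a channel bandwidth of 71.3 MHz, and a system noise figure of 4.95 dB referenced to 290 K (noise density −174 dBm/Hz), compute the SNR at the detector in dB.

Noise floor: N = −174 + 10 log₁₀(B) + NF
10 log₁₀(7.13×10⁷) = 78.53 dB
N = −174 + 78.53 + 4.95 = −90.52 dBm
SNR = P_sig − N = −74.2 − (−90.52) = 16.32 dB → 16.3 dB

16.3 dB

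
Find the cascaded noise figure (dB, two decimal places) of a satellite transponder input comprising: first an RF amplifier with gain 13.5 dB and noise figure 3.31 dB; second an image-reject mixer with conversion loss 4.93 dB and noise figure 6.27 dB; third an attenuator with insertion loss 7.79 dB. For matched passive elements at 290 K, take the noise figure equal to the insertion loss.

4.75 dB

Convert to linear (a loss of L dB is a gain of −L dB): F_i = 10^(NF_i/10), G_i = 10^(G_i,dB/10)
  Stage 1: F_1 = 10^(3.31/10) = 2.143, G_1 = 10^(13.5/10) = 22.39
  Stage 2: F_2 = 10^(6.27/10) = 4.236, G_2 = 10^(−4.93/10) = 0.3214
  Stage 3: F_3 = 10^(7.79/10) = 6.012, G_3 = 10^(−7.79/10) = 0.1663
Friis cascade:
  F = 2.143 + (4.236 − 1)/22.39 + (6.012 − 1)/7.194 = 2.984
NF = 10 log₁₀(2.984) = 4.75 dB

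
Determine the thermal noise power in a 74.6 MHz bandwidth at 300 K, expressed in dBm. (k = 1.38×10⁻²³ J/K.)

−95.1 dBm

P_n = kTB = 1.38×10⁻²³ × 300 × 7.46×10⁷ = 3.09×10⁻¹³ W
In dBm: 10 log₁₀(3.09×10⁻¹³ / 10⁻³) = −95.1 dBm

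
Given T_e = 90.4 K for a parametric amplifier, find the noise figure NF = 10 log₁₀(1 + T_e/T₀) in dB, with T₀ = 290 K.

1.18 dB

F = 1 + T_e/T₀ = 1 + 90.4/290 = 1.31172
NF = 10 log₁₀(1.31172) = 1.18 dB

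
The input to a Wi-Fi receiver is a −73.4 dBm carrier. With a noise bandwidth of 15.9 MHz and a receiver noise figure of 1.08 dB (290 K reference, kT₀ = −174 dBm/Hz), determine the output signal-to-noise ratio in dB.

27.5 dB

Noise floor: N = −174 + 10 log₁₀(B) + NF
10 log₁₀(1.59×10⁷) = 72.01 dB
N = −174 + 72.01 + 1.08 = −100.91 dBm
SNR = P_sig − N = −73.4 − (−100.91) = 27.51 dB → 27.5 dB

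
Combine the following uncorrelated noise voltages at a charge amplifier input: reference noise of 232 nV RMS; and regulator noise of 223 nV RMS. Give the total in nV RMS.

322 nV

Uncorrelated sources add in power (mean-square): V_tot = √(ΣV_i²)
V_tot = √[(2.32×10⁻⁷)² + (2.23×10⁻⁷)²] = 3.22×10⁻⁷ V = 322 nV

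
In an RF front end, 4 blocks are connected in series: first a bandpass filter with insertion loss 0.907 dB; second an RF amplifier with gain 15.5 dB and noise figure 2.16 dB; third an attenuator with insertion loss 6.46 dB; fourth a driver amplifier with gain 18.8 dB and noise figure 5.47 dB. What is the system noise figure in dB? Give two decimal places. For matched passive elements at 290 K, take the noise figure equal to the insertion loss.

Convert to linear (a loss of L dB is a gain of −L dB): F_i = 10^(NF_i/10), G_i = 10^(G_i,dB/10)
  Stage 1: F_1 = 10^(0.907/10) = 1.232, G_1 = 10^(−0.907/10) = 0.8115
  Stage 2: F_2 = 10^(2.16/10) = 1.644, G_2 = 10^(15.5/10) = 35.48
  Stage 3: F_3 = 10^(6.46/10) = 4.426, G_3 = 10^(−6.46/10) = 0.2259
  Stage 4: F_4 = 10^(5.47/10) = 3.524, G_4 = 10^(18.8/10) = 75.86
Friis cascade:
  F = 1.232 + (1.644 − 1)/0.8115 + (4.426 − 1)/28.79 + (3.524 − 1)/6.506 = 2.533
NF = 10 log₁₀(2.533) = 4.04 dB

4.04 dB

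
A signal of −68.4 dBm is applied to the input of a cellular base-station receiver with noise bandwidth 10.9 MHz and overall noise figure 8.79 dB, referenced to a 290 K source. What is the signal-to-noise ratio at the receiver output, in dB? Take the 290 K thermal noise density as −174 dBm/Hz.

Noise floor: N = −174 + 10 log₁₀(B) + NF
10 log₁₀(1.09×10⁷) = 70.37 dB
N = −174 + 70.37 + 8.79 = −94.84 dBm
SNR = P_sig − N = −68.4 − (−94.84) = 26.44 dB → 26.4 dB

26.4 dB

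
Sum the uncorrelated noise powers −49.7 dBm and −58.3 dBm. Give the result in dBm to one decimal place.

Convert to linear, add, convert back:
P₁ = 1.07×10⁻⁸ W, P₂ = 1.48×10⁻⁹ W
P_tot = 1.22×10⁻⁸ W → 10 log₁₀(P_tot / 10⁻³) = −49.1 dBm

−49.1 dBm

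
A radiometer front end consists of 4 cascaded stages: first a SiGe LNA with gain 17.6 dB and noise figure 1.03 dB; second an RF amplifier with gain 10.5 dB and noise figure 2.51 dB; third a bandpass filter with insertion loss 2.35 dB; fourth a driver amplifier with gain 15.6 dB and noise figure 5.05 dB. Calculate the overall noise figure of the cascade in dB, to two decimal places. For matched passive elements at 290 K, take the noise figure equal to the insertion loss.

Convert to linear (a loss of L dB is a gain of −L dB): F_i = 10^(NF_i/10), G_i = 10^(G_i,dB/10)
  Stage 1: F_1 = 10^(1.03/10) = 1.268, G_1 = 10^(17.6/10) = 57.54
  Stage 2: F_2 = 10^(2.51/10) = 1.782, G_2 = 10^(10.5/10) = 11.22
  Stage 3: F_3 = 10^(2.35/10) = 1.718, G_3 = 10^(−2.35/10) = 0.5821
  Stage 4: F_4 = 10^(5.05/10) = 3.199, G_4 = 10^(15.6/10) = 36.31
Friis cascade:
  F = 1.268 + (1.782 − 1)/57.54 + (1.718 − 1)/645.7 + (3.199 − 1)/375.8 = 1.288
NF = 10 log₁₀(1.288) = 1.10 dB

1.10 dB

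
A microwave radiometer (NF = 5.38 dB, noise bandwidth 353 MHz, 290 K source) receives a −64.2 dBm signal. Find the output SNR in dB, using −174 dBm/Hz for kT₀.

Noise floor: N = −174 + 10 log₁₀(B) + NF
10 log₁₀(3.53×10⁸) = 85.48 dB
N = −174 + 85.48 + 5.38 = −83.14 dBm
SNR = P_sig − N = −64.2 − (−83.14) = 18.94 dB → 18.9 dB

18.9 dB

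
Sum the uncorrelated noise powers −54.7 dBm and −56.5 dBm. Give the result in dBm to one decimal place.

−52.5 dBm

Convert to linear, add, convert back:
P₁ = 3.39×10⁻⁹ W, P₂ = 2.24×10⁻⁹ W
P_tot = 5.63×10⁻⁹ W → 10 log₁₀(P_tot / 10⁻³) = −52.5 dBm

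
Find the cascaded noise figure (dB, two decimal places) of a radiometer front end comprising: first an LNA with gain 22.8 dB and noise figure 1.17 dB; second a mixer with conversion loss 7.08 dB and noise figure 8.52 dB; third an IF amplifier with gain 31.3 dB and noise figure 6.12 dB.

1.54 dB

Convert to linear (a loss of L dB is a gain of −L dB): F_i = 10^(NF_i/10), G_i = 10^(G_i,dB/10)
  Stage 1: F_1 = 10^(1.17/10) = 1.309, G_1 = 10^(22.8/10) = 190.5
  Stage 2: F_2 = 10^(8.52/10) = 7.112, G_2 = 10^(−7.08/10) = 0.1959
  Stage 3: F_3 = 10^(6.12/10) = 4.093, G_3 = 10^(31.3/10) = 1349
Friis cascade:
  F = 1.309 + (7.112 − 1)/190.5 + (4.093 − 1)/37.33 = 1.424
NF = 10 log₁₀(1.424) = 1.54 dB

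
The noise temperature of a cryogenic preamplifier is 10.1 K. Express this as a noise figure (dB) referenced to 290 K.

F = 1 + T_e/T₀ = 1 + 10.1/290 = 1.03483
NF = 10 log₁₀(1.03483) = 0.149 dB

0.149 dB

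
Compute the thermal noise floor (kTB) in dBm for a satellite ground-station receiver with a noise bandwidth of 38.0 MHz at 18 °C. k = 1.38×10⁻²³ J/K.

T = 18 °C + 273.15 = 291.15 K
P_n = kTB = 1.38×10⁻²³ × 291.15 × 3.80×10⁷ = 1.53×10⁻¹³ W
In dBm: 10 log₁₀(1.53×10⁻¹³ / 10⁻³) = −98.2 dBm

−98.2 dBm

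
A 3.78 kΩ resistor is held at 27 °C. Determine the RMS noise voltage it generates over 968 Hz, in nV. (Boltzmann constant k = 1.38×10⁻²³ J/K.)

T = 27 °C + 273.15 = 300.15 K
V_n = √(4kTRB)
4kTRB = 4 × 1.38×10⁻²³ × 300.15 × 3.78×10³ × 9.68×10² = 6.06×10⁻¹⁴ V²
V_n = √(6.06×10⁻¹⁴) = 2.46×10⁻⁷ V = 246 nV

246 nV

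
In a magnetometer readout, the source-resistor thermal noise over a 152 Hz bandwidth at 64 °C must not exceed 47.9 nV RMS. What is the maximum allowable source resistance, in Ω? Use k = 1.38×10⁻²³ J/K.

T = 64 °C + 273.15 = 337.15 K
Johnson–Nyquist: V_n = √(4kTRB) ⇒ R = V_n² / (4kTB)
4kTB = 4 × 1.38×10⁻²³ × 337.15 × 1.52×10² = 2.83×10⁻¹⁸
R = (4.79×10⁻⁸)² / 2.83×10⁻¹⁸ = 8.11×10² Ω = 811 Ω

811 Ω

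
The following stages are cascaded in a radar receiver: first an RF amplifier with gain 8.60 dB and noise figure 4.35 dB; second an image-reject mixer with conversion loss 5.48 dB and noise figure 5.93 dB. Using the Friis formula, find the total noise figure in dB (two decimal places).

4.95 dB

Convert to linear (a loss of L dB is a gain of −L dB): F_i = 10^(NF_i/10), G_i = 10^(G_i,dB/10)
  Stage 1: F_1 = 10^(4.35/10) = 2.723, G_1 = 10^(8.60/10) = 7.244
  Stage 2: F_2 = 10^(5.93/10) = 3.917, G_2 = 10^(−5.48/10) = 0.2831
Friis cascade:
  F = 2.723 + (3.917 − 1)/7.244 = 3.125
NF = 10 log₁₀(3.125) = 4.95 dB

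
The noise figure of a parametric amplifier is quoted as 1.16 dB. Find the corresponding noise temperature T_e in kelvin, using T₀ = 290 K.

88.8 K

F = 10^(1.16/10) = 1.30617
T_e = (F − 1)·T₀ = (1.30617 − 1) × 290 = 88.8 K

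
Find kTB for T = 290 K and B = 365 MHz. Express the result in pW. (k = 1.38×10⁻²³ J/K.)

1.46 pW

P_n = kTB = 1.38×10⁻²³ × 290 × 3.65×10⁸ = 1.46×10⁻¹² W = 1.46 pW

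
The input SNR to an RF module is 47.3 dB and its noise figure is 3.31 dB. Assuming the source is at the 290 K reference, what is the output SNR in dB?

43.99 dB

By definition F = SNR_in/SNR_out, so in dB: SNR_out = SNR_in − NF
SNR_out = 47.3 − 3.31 = 43.99 dB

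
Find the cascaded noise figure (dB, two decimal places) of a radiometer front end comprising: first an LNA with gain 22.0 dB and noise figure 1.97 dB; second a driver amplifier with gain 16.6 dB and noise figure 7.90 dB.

2.06 dB

Convert to linear (a loss of L dB is a gain of −L dB): F_i = 10^(NF_i/10), G_i = 10^(G_i,dB/10)
  Stage 1: F_1 = 10^(1.97/10) = 1.574, G_1 = 10^(22.0/10) = 158.5
  Stage 2: F_2 = 10^(7.90/10) = 6.166, G_2 = 10^(16.6/10) = 45.71
Friis cascade:
  F = 1.574 + (6.166 − 1)/158.5 = 1.607
NF = 10 log₁₀(1.607) = 2.06 dB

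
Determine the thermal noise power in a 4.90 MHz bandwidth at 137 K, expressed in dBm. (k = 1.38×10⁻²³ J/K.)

−110.3 dBm

P_n = kTB = 1.38×10⁻²³ × 137 × 4.90×10⁶ = 9.26×10⁻¹⁵ W
In dBm: 10 log₁₀(9.26×10⁻¹⁵ / 10⁻³) = −110.3 dBm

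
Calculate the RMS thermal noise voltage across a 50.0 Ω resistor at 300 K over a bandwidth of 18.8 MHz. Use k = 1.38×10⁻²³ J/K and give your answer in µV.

V_n = √(4kTRB)
4kTRB = 4 × 1.38×10⁻²³ × 300 × 5.00×10¹ × 1.88×10⁷ = 1.56×10⁻¹¹ V²
V_n = √(1.56×10⁻¹¹) = 3.95×10⁻⁶ V = 3.95 µV

3.95 µV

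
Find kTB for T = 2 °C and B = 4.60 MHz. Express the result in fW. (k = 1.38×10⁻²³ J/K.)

17.5 fW

T = 2 °C + 273.15 = 275.15 K
P_n = kTB = 1.38×10⁻²³ × 275.15 × 4.60×10⁶ = 1.75×10⁻¹⁴ W = 17.5 fW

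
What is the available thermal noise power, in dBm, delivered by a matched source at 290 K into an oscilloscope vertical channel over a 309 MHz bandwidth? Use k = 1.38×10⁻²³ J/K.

−89.1 dBm

P_n = kTB = 1.38×10⁻²³ × 290 × 3.09×10⁸ = 1.24×10⁻¹² W
In dBm: 10 log₁₀(1.24×10⁻¹² / 10⁻³) = −89.1 dBm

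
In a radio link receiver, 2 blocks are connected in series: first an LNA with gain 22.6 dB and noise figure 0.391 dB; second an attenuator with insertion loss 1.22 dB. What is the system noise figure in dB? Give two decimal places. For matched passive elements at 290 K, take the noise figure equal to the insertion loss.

0.40 dB

Convert to linear (a loss of L dB is a gain of −L dB): F_i = 10^(NF_i/10), G_i = 10^(G_i,dB/10)
  Stage 1: F_1 = 10^(0.391/10) = 1.094, G_1 = 10^(22.6/10) = 182.0
  Stage 2: F_2 = 10^(1.22/10) = 1.324, G_2 = 10^(−1.22/10) = 0.7551
Friis cascade:
  F = 1.094 + (1.324 − 1)/182.0 = 1.096
NF = 10 log₁₀(1.096) = 0.40 dB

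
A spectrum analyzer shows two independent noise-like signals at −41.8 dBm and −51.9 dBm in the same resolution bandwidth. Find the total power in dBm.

Convert to linear, add, convert back:
P₁ = 6.61×10⁻⁸ W, P₂ = 6.46×10⁻⁹ W
P_tot = 7.25×10⁻⁸ W → 10 log₁₀(P_tot / 10⁻³) = −41.4 dBm

−41.4 dBm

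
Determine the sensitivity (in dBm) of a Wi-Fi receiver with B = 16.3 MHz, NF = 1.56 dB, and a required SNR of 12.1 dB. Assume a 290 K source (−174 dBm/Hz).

Sensitivity = −174 + 10 log₁₀(B) + NF + SNR_min
= −174 + 72.12 + 1.56 + 12.1
= −88.22 dBm → −88.2 dBm

−88.2 dBm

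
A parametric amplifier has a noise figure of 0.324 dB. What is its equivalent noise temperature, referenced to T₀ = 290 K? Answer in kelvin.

22.5 K

F = 10^(0.324/10) = 1.07746
T_e = (F − 1)·T₀ = (1.07746 − 1) × 290 = 22.5 K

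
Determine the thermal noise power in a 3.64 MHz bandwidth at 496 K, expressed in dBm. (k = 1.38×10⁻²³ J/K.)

P_n = kTB = 1.38×10⁻²³ × 496 × 3.64×10⁶ = 2.49×10⁻¹⁴ W
In dBm: 10 log₁₀(2.49×10⁻¹⁴ / 10⁻³) = −106.0 dBm

−106.0 dBm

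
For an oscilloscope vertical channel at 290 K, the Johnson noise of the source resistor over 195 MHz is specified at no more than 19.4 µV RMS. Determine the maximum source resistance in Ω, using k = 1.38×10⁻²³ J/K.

Johnson–Nyquist: V_n = √(4kTRB) ⇒ R = V_n² / (4kTB)
4kTB = 4 × 1.38×10⁻²³ × 290 × 1.95×10⁸ = 3.12×10⁻¹²
R = (1.94×10⁻⁵)² / 3.12×10⁻¹² = 1.21×10² Ω = 121 Ω

121 Ω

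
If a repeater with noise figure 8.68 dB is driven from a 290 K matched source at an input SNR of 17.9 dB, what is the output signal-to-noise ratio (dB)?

9.22 dB

By definition F = SNR_in/SNR_out, so in dB: SNR_out = SNR_in − NF
SNR_out = 17.9 − 8.68 = 9.22 dB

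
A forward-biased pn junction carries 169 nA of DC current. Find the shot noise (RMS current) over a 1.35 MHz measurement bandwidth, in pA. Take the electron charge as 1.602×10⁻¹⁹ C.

270 pA

I_n = √(2qI·B)
2qI·B = 2 × 1.602×10⁻¹⁹ × 1.69×10⁻⁷ × 1.35×10⁶ = 7.31×10⁻²⁰ A²
I_n = √(7.31×10⁻²⁰) = 2.70×10⁻¹⁰ A = 270 pA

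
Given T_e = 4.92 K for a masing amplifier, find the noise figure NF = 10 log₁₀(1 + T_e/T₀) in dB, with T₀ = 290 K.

F = 1 + T_e/T₀ = 1 + 4.92/290 = 1.01697
NF = 10 log₁₀(1.01697) = 0.073 dB

0.073 dB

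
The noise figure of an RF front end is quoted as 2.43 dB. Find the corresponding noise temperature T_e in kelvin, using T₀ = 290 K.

F = 10^(2.43/10) = 1.74985
T_e = (F − 1)·T₀ = (1.74985 − 1) × 290 = 217 K

217 K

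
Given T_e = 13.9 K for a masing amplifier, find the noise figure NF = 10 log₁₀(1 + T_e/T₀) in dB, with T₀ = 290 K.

0.203 dB

F = 1 + T_e/T₀ = 1 + 13.9/290 = 1.04793
NF = 10 log₁₀(1.04793) = 0.203 dB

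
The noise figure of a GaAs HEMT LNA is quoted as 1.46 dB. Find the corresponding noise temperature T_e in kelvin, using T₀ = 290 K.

116 K

F = 10^(1.46/10) = 1.39959
T_e = (F − 1)·T₀ = (1.39959 − 1) × 290 = 116 K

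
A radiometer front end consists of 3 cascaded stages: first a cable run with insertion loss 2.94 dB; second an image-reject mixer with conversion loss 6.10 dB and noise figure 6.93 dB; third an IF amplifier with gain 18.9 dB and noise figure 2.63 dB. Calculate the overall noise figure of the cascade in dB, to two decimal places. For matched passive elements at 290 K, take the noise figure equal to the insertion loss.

Convert to linear (a loss of L dB is a gain of −L dB): F_i = 10^(NF_i/10), G_i = 10^(G_i,dB/10)
  Stage 1: F_1 = 10^(2.94/10) = 1.968, G_1 = 10^(−2.94/10) = 0.5082
  Stage 2: F_2 = 10^(6.93/10) = 4.932, G_2 = 10^(−6.10/10) = 0.2455
  Stage 3: F_3 = 10^(2.63/10) = 1.832, G_3 = 10^(18.9/10) = 77.62
Friis cascade:
  F = 1.968 + (4.932 − 1)/0.5082 + (1.832 − 1)/0.1247 = 16.38
NF = 10 log₁₀(16.38) = 12.14 dB

12.14 dB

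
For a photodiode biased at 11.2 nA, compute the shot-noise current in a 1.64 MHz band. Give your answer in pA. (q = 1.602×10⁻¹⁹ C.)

76.7 pA

I_n = √(2qI·B)
2qI·B = 2 × 1.602×10⁻¹⁹ × 1.12×10⁻⁸ × 1.64×10⁶ = 5.89×10⁻²¹ A²
I_n = √(5.89×10⁻²¹) = 7.67×10⁻¹¹ A = 76.7 pA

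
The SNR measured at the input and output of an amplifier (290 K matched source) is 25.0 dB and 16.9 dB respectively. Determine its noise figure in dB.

8.1 dB

NF (dB) = SNR_in(dB) − SNR_out(dB) when the source is at T₀
NF = 25.0 − 16.9 = 8.1 dB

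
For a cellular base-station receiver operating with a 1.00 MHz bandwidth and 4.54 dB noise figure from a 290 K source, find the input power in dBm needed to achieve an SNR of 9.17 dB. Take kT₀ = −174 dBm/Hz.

−100.3 dBm

Sensitivity = −174 + 10 log₁₀(B) + NF + SNR_min
= −174 + 60 + 4.54 + 9.17
= −100.29 dBm → −100.3 dBm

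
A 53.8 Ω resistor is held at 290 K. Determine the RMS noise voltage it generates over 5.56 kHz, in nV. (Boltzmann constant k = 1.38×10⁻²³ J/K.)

V_n = √(4kTRB)
4kTRB = 4 × 1.38×10⁻²³ × 290 × 5.38×10¹ × 5.56×10³ = 4.79×10⁻¹⁵ V²
V_n = √(4.79×10⁻¹⁵) = 6.92×10⁻⁸ V = 69.2 nV

69.2 nV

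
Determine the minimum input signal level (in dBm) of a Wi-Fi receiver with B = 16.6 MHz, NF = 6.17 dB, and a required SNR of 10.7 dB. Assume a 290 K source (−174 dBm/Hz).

−84.9 dBm

Sensitivity = −174 + 10 log₁₀(B) + NF + SNR_min
= −174 + 72.2 + 6.17 + 10.7
= −84.93 dBm → −84.9 dBm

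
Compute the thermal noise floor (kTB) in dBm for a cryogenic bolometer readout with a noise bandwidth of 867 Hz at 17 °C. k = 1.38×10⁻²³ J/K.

T = 17 °C + 273.15 = 290.15 K
P_n = kTB = 1.38×10⁻²³ × 290.15 × 8.67×10² = 3.47×10⁻¹⁸ W
In dBm: 10 log₁₀(3.47×10⁻¹⁸ / 10⁻³) = −144.6 dBm

−144.6 dBm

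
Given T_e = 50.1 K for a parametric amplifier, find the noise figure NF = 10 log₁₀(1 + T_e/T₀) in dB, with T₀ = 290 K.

0.692 dB

F = 1 + T_e/T₀ = 1 + 50.1/290 = 1.17276
NF = 10 log₁₀(1.17276) = 0.692 dB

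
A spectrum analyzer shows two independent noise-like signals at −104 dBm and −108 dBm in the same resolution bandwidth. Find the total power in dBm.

Convert to linear, add, convert back:
P₁ = 3.98×10⁻¹⁴ W, P₂ = 1.58×10⁻¹⁴ W
P_tot = 5.57×10⁻¹⁴ W → 10 log₁₀(P_tot / 10⁻³) = −102.5 dBm

−102.5 dBm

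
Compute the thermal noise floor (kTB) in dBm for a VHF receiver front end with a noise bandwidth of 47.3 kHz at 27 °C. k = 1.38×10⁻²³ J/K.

−127.1 dBm

T = 27 °C + 273.15 = 300.15 K
P_n = kTB = 1.38×10⁻²³ × 300.15 × 4.73×10⁴ = 1.96×10⁻¹⁶ W
In dBm: 10 log₁₀(1.96×10⁻¹⁶ / 10⁻³) = −127.1 dBm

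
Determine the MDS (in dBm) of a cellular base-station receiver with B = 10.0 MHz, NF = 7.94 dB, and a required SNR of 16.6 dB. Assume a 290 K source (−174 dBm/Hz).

−79.5 dBm

Sensitivity = −174 + 10 log₁₀(B) + NF + SNR_min
= −174 + 70 + 7.94 + 16.6
= −79.46 dBm → −79.5 dBm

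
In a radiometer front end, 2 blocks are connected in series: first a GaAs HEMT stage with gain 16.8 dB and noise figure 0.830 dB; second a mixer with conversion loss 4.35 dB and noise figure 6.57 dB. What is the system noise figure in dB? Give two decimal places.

1.09 dB

Convert to linear (a loss of L dB is a gain of −L dB): F_i = 10^(NF_i/10), G_i = 10^(G_i,dB/10)
  Stage 1: F_1 = 10^(0.830/10) = 1.211, G_1 = 10^(16.8/10) = 47.86
  Stage 2: F_2 = 10^(6.57/10) = 4.539, G_2 = 10^(−4.35/10) = 0.3673
Friis cascade:
  F = 1.211 + (4.539 − 1)/47.86 = 1.285
NF = 10 log₁₀(1.285) = 1.09 dB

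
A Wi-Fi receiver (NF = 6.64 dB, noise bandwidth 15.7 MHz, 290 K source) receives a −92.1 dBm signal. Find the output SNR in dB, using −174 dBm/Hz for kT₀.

Noise floor: N = −174 + 10 log₁₀(B) + NF
10 log₁₀(1.57×10⁷) = 71.96 dB
N = −174 + 71.96 + 6.64 = −95.40 dBm
SNR = P_sig − N = −92.1 − (−95.40) = 3.30 dB → 3.3 dB

3.3 dB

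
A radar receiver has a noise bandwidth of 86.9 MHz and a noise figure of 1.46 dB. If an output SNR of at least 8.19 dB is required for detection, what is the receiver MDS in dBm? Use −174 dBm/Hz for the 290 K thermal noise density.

Sensitivity = −174 + 10 log₁₀(B) + NF + SNR_min
= −174 + 79.39 + 1.46 + 8.19
= −84.96 dBm → −85.0 dBm

−85.0 dBm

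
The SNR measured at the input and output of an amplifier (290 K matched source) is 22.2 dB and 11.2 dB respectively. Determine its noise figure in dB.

NF (dB) = SNR_in(dB) − SNR_out(dB) when the source is at T₀
NF = 22.2 − 11.2 = 11.0 dB

11.0 dB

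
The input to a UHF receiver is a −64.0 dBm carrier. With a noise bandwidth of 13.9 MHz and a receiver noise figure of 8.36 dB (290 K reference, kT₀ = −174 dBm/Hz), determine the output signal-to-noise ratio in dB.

Noise floor: N = −174 + 10 log₁₀(B) + NF
10 log₁₀(1.39×10⁷) = 71.43 dB
N = −174 + 71.43 + 8.36 = −94.21 dBm
SNR = P_sig − N = −64.0 − (−94.21) = 30.21 dB → 30.2 dB

30.2 dB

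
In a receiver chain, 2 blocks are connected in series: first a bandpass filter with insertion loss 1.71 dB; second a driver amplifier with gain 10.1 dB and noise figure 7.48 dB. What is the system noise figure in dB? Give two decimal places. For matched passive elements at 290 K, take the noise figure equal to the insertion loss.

Convert to linear (a loss of L dB is a gain of −L dB): F_i = 10^(NF_i/10), G_i = 10^(G_i,dB/10)
  Stage 1: F_1 = 10^(1.71/10) = 1.483, G_1 = 10^(−1.71/10) = 0.6745
  Stage 2: F_2 = 10^(7.48/10) = 5.598, G_2 = 10^(10.1/10) = 10.23
Friis cascade:
  F = 1.483 + (5.598 − 1)/0.6745 = 8.299
NF = 10 log₁₀(8.299) = 9.19 dB

9.19 dB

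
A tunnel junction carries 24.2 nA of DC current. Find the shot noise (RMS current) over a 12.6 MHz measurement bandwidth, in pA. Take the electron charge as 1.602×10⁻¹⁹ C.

I_n = √(2qI·B)
2qI·B = 2 × 1.602×10⁻¹⁹ × 2.42×10⁻⁸ × 1.26×10⁷ = 9.77×10⁻²⁰ A²
I_n = √(9.77×10⁻²⁰) = 3.13×10⁻¹⁰ A = 313 pA

313 pA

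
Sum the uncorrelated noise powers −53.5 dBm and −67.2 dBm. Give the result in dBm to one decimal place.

−53.3 dBm

Convert to linear, add, convert back:
P₁ = 4.47×10⁻⁹ W, P₂ = 1.91×10⁻¹⁰ W
P_tot = 4.66×10⁻⁹ W → 10 log₁₀(P_tot / 10⁻³) = −53.3 dBm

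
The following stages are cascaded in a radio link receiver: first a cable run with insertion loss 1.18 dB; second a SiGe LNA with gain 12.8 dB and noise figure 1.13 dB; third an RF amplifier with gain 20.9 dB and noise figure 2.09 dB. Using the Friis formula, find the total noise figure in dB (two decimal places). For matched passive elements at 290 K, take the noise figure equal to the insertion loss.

2.42 dB

Convert to linear (a loss of L dB is a gain of −L dB): F_i = 10^(NF_i/10), G_i = 10^(G_i,dB/10)
  Stage 1: F_1 = 10^(1.18/10) = 1.312, G_1 = 10^(−1.18/10) = 0.7621
  Stage 2: F_2 = 10^(1.13/10) = 1.297, G_2 = 10^(12.8/10) = 19.05
  Stage 3: F_3 = 10^(2.09/10) = 1.618, G_3 = 10^(20.9/10) = 123.0
Friis cascade:
  F = 1.312 + (1.297 − 1)/0.7621 + (1.618 − 1)/14.52 = 1.745
NF = 10 log₁₀(1.745) = 2.42 dB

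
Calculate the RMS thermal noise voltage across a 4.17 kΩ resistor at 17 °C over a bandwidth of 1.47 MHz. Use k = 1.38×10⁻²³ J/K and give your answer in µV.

9.91 µV

T = 17 °C + 273.15 = 290.15 K
V_n = √(4kTRB)
4kTRB = 4 × 1.38×10⁻²³ × 290.15 × 4.17×10³ × 1.47×10⁶ = 9.82×10⁻¹¹ V²
V_n = √(9.82×10⁻¹¹) = 9.91×10⁻⁶ V = 9.91 µV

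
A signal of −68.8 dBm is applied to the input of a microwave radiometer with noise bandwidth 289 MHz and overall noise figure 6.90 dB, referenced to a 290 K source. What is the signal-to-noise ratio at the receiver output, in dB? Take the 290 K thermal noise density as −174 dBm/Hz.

13.7 dB

Noise floor: N = −174 + 10 log₁₀(B) + NF
10 log₁₀(2.89×10⁸) = 84.61 dB
N = −174 + 84.61 + 6.90 = −82.49 dBm
SNR = P_sig − N = −68.8 − (−82.49) = 13.69 dB → 13.7 dB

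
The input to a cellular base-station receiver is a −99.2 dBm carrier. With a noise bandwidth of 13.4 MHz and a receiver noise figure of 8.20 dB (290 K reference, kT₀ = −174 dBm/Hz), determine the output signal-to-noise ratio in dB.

Noise floor: N = −174 + 10 log₁₀(B) + NF
10 log₁₀(1.34×10⁷) = 71.27 dB
N = −174 + 71.27 + 8.20 = −94.53 dBm
SNR = P_sig − N = −99.2 − (−94.53) = −4.67 dB → −4.7 dB

−4.7 dB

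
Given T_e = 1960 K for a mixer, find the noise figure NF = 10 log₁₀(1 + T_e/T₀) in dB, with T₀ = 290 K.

F = 1 + T_e/T₀ = 1 + 1960/290 = 7.75862
NF = 10 log₁₀(7.75862) = 8.90 dB

8.90 dB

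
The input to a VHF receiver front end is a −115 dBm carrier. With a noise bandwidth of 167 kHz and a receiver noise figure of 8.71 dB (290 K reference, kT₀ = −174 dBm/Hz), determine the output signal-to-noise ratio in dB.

−1.9 dB

Noise floor: N = −174 + 10 log₁₀(B) + NF
10 log₁₀(1.67×10⁵) = 52.23 dB
N = −174 + 52.23 + 8.71 = −113.06 dBm
SNR = P_sig − N = −115 − (−113.06) = −1.94 dB → −1.9 dB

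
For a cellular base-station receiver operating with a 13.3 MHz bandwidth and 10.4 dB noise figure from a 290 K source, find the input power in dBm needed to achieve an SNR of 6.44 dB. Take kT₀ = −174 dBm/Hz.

Sensitivity = −174 + 10 log₁₀(B) + NF + SNR_min
= −174 + 71.24 + 10.4 + 6.44
= −85.92 dBm → −85.9 dBm

−85.9 dBm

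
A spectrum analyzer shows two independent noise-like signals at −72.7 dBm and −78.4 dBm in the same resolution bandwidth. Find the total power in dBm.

−71.7 dBm

Convert to linear, add, convert back:
P₁ = 5.37×10⁻¹¹ W, P₂ = 1.45×10⁻¹¹ W
P_tot = 6.82×10⁻¹¹ W → 10 log₁₀(P_tot / 10⁻³) = −71.7 dBm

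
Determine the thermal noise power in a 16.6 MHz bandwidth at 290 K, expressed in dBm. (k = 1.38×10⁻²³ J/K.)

−101.8 dBm

P_n = kTB = 1.38×10⁻²³ × 290 × 1.66×10⁷ = 6.64×10⁻¹⁴ W
In dBm: 10 log₁₀(6.64×10⁻¹⁴ / 10⁻³) = −101.8 dBm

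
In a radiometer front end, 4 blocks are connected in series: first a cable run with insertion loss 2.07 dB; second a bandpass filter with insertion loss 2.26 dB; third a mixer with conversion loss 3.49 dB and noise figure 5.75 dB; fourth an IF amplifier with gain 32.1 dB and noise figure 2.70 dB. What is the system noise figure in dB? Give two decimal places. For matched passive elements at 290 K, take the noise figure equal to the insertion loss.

11.88 dB

Convert to linear (a loss of L dB is a gain of −L dB): F_i = 10^(NF_i/10), G_i = 10^(G_i,dB/10)
  Stage 1: F_1 = 10^(2.07/10) = 1.611, G_1 = 10^(−2.07/10) = 0.6209
  Stage 2: F_2 = 10^(2.26/10) = 1.683, G_2 = 10^(−2.26/10) = 0.5943
  Stage 3: F_3 = 10^(5.75/10) = 3.758, G_3 = 10^(−3.49/10) = 0.4477
  Stage 4: F_4 = 10^(2.70/10) = 1.862, G_4 = 10^(32.1/10) = 1622
Friis cascade:
  F = 1.611 + (1.683 − 1)/0.6209 + (3.758 − 1)/0.3690 + (1.862 − 1)/0.1652 = 15.40
NF = 10 log₁₀(15.40) = 11.88 dB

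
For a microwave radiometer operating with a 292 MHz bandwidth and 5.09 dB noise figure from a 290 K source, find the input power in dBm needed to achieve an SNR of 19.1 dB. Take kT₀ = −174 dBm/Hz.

Sensitivity = −174 + 10 log₁₀(B) + NF + SNR_min
= −174 + 84.65 + 5.09 + 19.1
= −65.16 dBm → −65.2 dBm

−65.2 dBm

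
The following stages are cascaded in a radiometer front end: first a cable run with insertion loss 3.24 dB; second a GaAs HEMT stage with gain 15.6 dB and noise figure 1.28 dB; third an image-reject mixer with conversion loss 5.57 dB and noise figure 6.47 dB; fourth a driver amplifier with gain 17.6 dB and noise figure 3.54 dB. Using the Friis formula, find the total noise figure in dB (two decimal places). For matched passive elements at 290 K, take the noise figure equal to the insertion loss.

Convert to linear (a loss of L dB is a gain of −L dB): F_i = 10^(NF_i/10), G_i = 10^(G_i,dB/10)
  Stage 1: F_1 = 10^(3.24/10) = 2.109, G_1 = 10^(−3.24/10) = 0.4742
  Stage 2: F_2 = 10^(1.28/10) = 1.343, G_2 = 10^(15.6/10) = 36.31
  Stage 3: F_3 = 10^(6.47/10) = 4.436, G_3 = 10^(−5.57/10) = 0.2773
  Stage 4: F_4 = 10^(3.54/10) = 2.259, G_4 = 10^(17.6/10) = 57.54
Friis cascade:
  F = 2.109 + (1.343 − 1)/0.4742 + (4.436 − 1)/17.22 + (2.259 − 1)/4.775 = 3.295
NF = 10 log₁₀(3.295) = 5.18 dB

5.18 dB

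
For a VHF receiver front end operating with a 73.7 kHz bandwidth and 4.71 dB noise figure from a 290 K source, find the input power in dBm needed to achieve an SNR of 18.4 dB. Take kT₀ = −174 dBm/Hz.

−102.2 dBm

Sensitivity = −174 + 10 log₁₀(B) + NF + SNR_min
= −174 + 48.67 + 4.71 + 18.4
= −102.22 dBm → −102.2 dBm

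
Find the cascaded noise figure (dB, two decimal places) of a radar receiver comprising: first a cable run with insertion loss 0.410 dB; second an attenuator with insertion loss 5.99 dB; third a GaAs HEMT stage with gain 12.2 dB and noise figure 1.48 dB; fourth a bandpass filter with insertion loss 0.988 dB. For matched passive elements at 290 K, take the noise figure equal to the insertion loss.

Convert to linear (a loss of L dB is a gain of −L dB): F_i = 10^(NF_i/10), G_i = 10^(G_i,dB/10)
  Stage 1: F_1 = 10^(0.410/10) = 1.099, G_1 = 10^(−0.410/10) = 0.9099
  Stage 2: F_2 = 10^(5.99/10) = 3.972, G_2 = 10^(−5.99/10) = 0.2518
  Stage 3: F_3 = 10^(1.48/10) = 1.406, G_3 = 10^(12.2/10) = 16.60
  Stage 4: F_4 = 10^(0.988/10) = 1.255, G_4 = 10^(−0.988/10) = 0.7965
Friis cascade:
  F = 1.099 + (3.972 − 1)/0.9099 + (1.406 − 1)/0.2291 + (1.255 − 1)/3.802 = 6.205
NF = 10 log₁₀(6.205) = 7.93 dB

7.93 dB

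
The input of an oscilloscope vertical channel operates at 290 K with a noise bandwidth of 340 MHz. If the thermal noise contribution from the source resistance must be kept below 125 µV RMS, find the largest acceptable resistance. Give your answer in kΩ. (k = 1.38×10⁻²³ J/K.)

2.87 kΩ

Johnson–Nyquist: V_n = √(4kTRB) ⇒ R = V_n² / (4kTB)
4kTB = 4 × 1.38×10⁻²³ × 290 × 3.40×10⁸ = 5.44×10⁻¹²
R = (1.25×10⁻⁴)² / 5.44×10⁻¹² = 2.87×10³ Ω = 2.87 kΩ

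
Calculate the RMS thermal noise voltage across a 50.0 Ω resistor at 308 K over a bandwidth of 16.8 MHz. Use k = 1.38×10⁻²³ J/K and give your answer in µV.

3.78 µV

V_n = √(4kTRB)
4kTRB = 4 × 1.38×10⁻²³ × 308 × 5.00×10¹ × 1.68×10⁷ = 1.43×10⁻¹¹ V²
V_n = √(1.43×10⁻¹¹) = 3.78×10⁻⁶ V = 3.78 µV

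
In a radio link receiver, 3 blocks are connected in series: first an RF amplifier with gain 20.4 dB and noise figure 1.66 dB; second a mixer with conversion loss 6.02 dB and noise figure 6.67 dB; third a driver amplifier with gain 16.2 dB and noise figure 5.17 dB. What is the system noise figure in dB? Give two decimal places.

1.99 dB

Convert to linear (a loss of L dB is a gain of −L dB): F_i = 10^(NF_i/10), G_i = 10^(G_i,dB/10)
  Stage 1: F_1 = 10^(1.66/10) = 1.466, G_1 = 10^(20.4/10) = 109.6
  Stage 2: F_2 = 10^(6.67/10) = 4.645, G_2 = 10^(−6.02/10) = 0.2500
  Stage 3: F_3 = 10^(5.17/10) = 3.289, G_3 = 10^(16.2/10) = 41.69
Friis cascade:
  F = 1.466 + (4.645 − 1)/109.6 + (3.289 − 1)/27.42 = 1.582
NF = 10 log₁₀(1.582) = 1.99 dB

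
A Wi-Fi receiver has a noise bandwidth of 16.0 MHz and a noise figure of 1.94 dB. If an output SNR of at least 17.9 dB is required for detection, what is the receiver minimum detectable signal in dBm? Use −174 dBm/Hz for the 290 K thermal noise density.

−82.1 dBm

Sensitivity = −174 + 10 log₁₀(B) + NF + SNR_min
= −174 + 72.04 + 1.94 + 17.9
= −82.12 dBm → −82.1 dBm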